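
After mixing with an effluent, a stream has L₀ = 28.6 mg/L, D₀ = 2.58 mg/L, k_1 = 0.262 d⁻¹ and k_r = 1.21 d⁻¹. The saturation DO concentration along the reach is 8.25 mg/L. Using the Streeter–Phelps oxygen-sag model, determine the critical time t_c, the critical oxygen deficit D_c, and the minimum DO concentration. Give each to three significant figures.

At the critical point dD/dt = 0, so k_1 L₀ e^(−k_1 t) = k_r D. Substituting D(t) from the Streeter–Phelps equation and solving for t gives
t_c = ln[(k_r/k_1)(1 − D₀(k_r−k_1)/(k_1 L₀))] / (k_r−k_1).
Here k_r−k_1 = 0.9480 d⁻¹ and 1 − D₀(k_r−k_1)/(k_1 L₀) = 1 − 2.58×0.9480/(0.262×28.6) = 0.6736, so
t_c = ln(4.618 × 0.6736) / 0.9480 = 1.135 / 0.9480 = 1.197 d.
L(t_c) = L₀ e^(−k_1 t_c) = 28.6 × 0.7308 = 20.90 mg/L, and at the critical point k_r D_c = k_1 L, so D_c = (0.262/1.21) × 20.90 = 4.525 mg/L.
Minimum DO = C_s − D_c = 8.25 − 4.525 = 3.725 mg/L.

t_c ≈ 1.20 d; D_c ≈ 4.53 mg/L; min DO ≈ 3.72 mg/L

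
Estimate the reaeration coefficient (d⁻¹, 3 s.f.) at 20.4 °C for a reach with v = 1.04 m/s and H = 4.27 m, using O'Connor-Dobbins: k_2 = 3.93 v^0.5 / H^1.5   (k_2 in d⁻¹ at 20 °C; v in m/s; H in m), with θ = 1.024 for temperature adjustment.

k_2(20) = 3.93 × 1.04^0.5 / 4.27^1.5 = 3.93 × 1.020 / 8.824 = 0.4542 d⁻¹.
k_2(20.4) = 0.4542 × 1.024^(20.4−20) = 0.4542 × 1.010 = 0.4586 d⁻¹.

k_2 ≈ 0.459 d⁻¹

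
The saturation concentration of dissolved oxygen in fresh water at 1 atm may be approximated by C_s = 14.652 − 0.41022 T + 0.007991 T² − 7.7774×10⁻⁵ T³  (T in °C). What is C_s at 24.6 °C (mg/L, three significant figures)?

C_s ≈ 8.24 mg/L

C_s = 14.652 − 0.41022×24.6 + 0.007991×24.6² − 7.7774×10⁻⁵×24.6³ = 8.239 mg/L.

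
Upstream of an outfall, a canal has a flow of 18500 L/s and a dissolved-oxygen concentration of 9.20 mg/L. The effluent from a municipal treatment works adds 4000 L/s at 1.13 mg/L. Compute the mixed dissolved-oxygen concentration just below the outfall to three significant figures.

Flow-weighted mixing: C = (Q_r C_r + Q_w C_w)/(Q_r + Q_w)
= (18500×9.20 + 4000×1.13)/(18500 + 4000) = 174700/22500 = 7.765 mg/L.

7.77 mg/L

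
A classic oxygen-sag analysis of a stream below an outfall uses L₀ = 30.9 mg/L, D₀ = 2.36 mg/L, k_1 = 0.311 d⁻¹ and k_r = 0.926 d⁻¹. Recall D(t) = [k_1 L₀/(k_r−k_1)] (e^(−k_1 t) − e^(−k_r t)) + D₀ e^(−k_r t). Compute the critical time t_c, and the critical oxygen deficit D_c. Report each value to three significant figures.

t_c ≈ 1.51 d; D_c ≈ 6.49 mg/L

With k_r/k_1 = 2.977 and 1 − D₀(k_r−k_1)/(k_1 L₀) = 0.8490,
t_c = ln(2.977 × 0.8490) / (0.926 − 0.311) = ln(2.528) / 0.6150 = 0.9273/0.6150 = 1.508 d.
D_c = (k_1/k_r) L₀ e^(−k_1 t_c) = (0.311/0.926) × 30.9 × e^(−0.311×1.508) = 0.3359 × 30.9 × 0.6257 = 6.493 mg/L.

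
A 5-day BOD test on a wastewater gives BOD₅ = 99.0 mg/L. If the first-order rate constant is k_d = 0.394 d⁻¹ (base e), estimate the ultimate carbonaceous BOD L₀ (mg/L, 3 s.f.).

BOD₅ = L₀(1 − e^(−5k_d)) ⇒ L₀ = BOD₅ / (1 − e^(−5×0.394))
= 99.0 / (1 − 0.1395) = 99.0 / 0.8605 = 115.0 mg/L.

L₀ ≈ 115 mg/L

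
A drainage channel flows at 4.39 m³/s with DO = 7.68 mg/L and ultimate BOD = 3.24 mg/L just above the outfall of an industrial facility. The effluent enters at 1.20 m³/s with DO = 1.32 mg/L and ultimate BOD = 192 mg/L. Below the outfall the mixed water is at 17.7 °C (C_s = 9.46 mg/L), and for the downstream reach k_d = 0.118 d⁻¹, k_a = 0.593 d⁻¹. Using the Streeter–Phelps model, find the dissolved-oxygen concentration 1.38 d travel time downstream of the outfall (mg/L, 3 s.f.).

Mixed DO = (4.39×7.68 + 1.20×1.32)/(4.39+1.20) = 35.30/5.590 = 6.315 mg/L.
Mixed L₀ = (4.39×3.24 + 1.20×192)/(5.590) = 244.6/5.590 = 43.76 mg/L.
Initial deficit D₀ = C_s − DO₀ = 9.46 − 6.315 = 3.145 mg/L.
D(1.38) = [0.118×43.76/(0.593−0.118)](e^(−0.118×1.38) − e^(−0.593×1.38)) + 3.145 e^(−0.593×1.38)
= 10.87 × (0.8497 − 0.4412) + 3.145 × 0.4412 = 5.829 mg/L.
DO = 9.46 − 5.829 = 3.631 mg/L.

DO ≈ 3.63 mg/L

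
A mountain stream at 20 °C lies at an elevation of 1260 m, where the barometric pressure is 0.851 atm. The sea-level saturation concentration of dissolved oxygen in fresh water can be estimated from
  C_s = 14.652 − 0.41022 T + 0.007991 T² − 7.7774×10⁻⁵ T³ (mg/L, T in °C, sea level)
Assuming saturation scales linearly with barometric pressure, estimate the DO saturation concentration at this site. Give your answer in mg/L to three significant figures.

At sea level: C_s = 14.652 − 0.41022×20 + 0.007991×20² − 7.7774×10⁻⁵×20³ = 9.022 mg/L.
Pressure correction: C_s' = 9.022 × 0.851 = 7.678 mg/L.

C_s ≈ 7.68 mg/L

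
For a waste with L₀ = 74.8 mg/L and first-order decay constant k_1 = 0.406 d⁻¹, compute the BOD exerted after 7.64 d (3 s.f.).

y ≈ 71.4 mg/L

y_t = L₀(1 − e^(−k_1 t)) = 74.8 × (1 − e^(−0.406×7.64))
= 74.8 × (1 − 0.04497) = 74.8 × 0.9550 = 71.44 mg/L.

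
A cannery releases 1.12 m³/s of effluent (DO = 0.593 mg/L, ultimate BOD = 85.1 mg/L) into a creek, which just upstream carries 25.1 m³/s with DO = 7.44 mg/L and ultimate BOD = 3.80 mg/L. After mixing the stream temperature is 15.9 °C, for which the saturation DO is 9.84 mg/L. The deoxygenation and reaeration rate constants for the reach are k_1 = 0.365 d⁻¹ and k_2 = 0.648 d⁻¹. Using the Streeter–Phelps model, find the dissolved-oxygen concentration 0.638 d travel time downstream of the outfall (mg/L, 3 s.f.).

DO ≈ 6.83 mg/L

Mixed DO = (25.1×7.44 + 1.12×0.593)/(25.1+1.12) = 187.4/26.22 = 7.148 mg/L.
Mixed L₀ = (25.1×3.80 + 1.12×85.1)/(26.22) = 190.7/26.22 = 7.273 mg/L.
Initial deficit D₀ = C_s − DO₀ = 9.84 − 7.148 = 2.692 mg/L.
D(0.638) = [0.365×7.273/(0.648−0.365)](e^(−0.365×0.638) − e^(−0.648×0.638)) + 2.692 e^(−0.648×0.638)
= 9.380 × (0.7923 − 0.6614) + 2.692 × 0.6614 = 3.008 mg/L.
DO = 9.84 − 3.008 = 6.832 mg/L.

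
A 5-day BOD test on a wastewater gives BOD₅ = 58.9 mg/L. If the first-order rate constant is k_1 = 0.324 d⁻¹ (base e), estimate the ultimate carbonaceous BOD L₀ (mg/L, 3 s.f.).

L₀ ≈ 73.4 mg/L

BOD₅ = L₀(1 − e^(−5k_1)) ⇒ L₀ = BOD₅ / (1 − e^(−5×0.324))
= 58.9 / (1 − 0.1979) = 58.9 / 0.8021 = 73.43 mg/L.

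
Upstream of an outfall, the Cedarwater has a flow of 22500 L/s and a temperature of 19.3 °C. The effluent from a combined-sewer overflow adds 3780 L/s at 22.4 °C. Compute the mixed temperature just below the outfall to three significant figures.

Flow-weighted mixing: C = (Q_r C_r + Q_w C_w)/(Q_r + Q_w)
= (22500×19.3 + 3780×22.4)/(22500 + 3780) = 518900/26280 = 19.75 °C.

19.7 °C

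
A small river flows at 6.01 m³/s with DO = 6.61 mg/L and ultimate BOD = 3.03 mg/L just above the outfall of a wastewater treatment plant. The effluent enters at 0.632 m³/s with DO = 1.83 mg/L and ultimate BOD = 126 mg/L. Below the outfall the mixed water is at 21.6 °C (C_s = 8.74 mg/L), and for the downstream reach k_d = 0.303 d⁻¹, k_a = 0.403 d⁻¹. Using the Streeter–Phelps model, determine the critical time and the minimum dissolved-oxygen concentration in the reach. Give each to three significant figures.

Mixed DO = (6.01×6.61 + 0.632×1.83)/(6.01+0.632) = 40.88/6.642 = 6.155 mg/L.
Mixed L₀ = (6.01×3.03 + 0.632×126)/(6.642) = 97.84/6.642 = 14.73 mg/L.
Initial deficit D₀ = C_s − DO₀ = 8.74 − 6.155 = 2.585 mg/L.
t_c = (1/0.1000) ln[(0.403/0.303)(1 − 2.585×0.1000/(0.303×14.73))] = 10.00 × ln(1.253) = 2.255 d.
D_c = (0.303/0.403) × 14.73 × e^(−0.303×2.255) = 0.7519 × 14.73 × 0.5049 = 5.592 mg/L.
Minimum DO = 8.74 − 5.592 = 3.148 mg/L.

t_c ≈ 2.26 d; minimum DO ≈ 3.15 mg/L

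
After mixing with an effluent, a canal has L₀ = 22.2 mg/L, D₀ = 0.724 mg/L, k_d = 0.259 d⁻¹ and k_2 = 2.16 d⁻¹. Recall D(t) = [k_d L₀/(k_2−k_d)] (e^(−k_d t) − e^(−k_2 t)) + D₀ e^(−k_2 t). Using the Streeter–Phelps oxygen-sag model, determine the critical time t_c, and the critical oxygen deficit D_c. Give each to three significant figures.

t_c ≈ 0.972 d; D_c ≈ 2.07 mg/L

t_c = [1/(k_2−k_d)] ln[(k_2/k_d)(1 − D₀(k_2−k_d)/(k_d L₀))]
= [1/(2.16−0.259)] ln[(2.16/0.259)(1 − 0.724×1.901/(0.259×22.2))]
= (1/1.901) ln[8.340 × 0.7606] = 0.5260 × ln(6.343) = 0.5260 × 1.847 = 0.9718 d.
D_c = (k_d/k_2) L₀ e^(−k_d t_c) = (0.259/2.16) × 22.2 × e^(−0.259×0.9718) = 0.1199 × 22.2 × 0.7775 = 2.070 mg/L.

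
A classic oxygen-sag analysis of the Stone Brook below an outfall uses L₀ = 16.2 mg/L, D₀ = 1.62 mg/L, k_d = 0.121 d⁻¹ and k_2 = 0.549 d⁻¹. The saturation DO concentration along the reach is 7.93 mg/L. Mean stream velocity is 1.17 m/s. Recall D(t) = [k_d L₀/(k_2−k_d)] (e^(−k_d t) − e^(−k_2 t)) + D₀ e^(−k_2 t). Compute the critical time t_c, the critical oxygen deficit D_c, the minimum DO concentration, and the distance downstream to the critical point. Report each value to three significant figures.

With k_2/k_d = 4.537 and 1 − D₀(k_2−k_d)/(k_d L₀) = 0.6463,
t_c = ln(4.537 × 0.6463) / (0.549 − 0.121) = ln(2.932) / 0.4280 = 1.076/0.4280 = 2.514 d.
L(t_c) = L₀ e^(−k_d t_c) = 16.2 × 0.7378 = 11.95 mg/L, and at the critical point k_2 D_c = k_d L, so D_c = (0.121/0.549) × 11.95 = 2.634 mg/L.
Minimum DO = C_s − D_c = 7.93 − 2.634 = 5.296 mg/L.
x_c = v t_c = 1.17 m/s × 2.514 d × 86400 s/d = 254100 m ≈ 254 km.

t_c ≈ 2.51 d; D_c ≈ 2.63 mg/L; min DO ≈ 5.30 mg/L; x_c ≈ 254 km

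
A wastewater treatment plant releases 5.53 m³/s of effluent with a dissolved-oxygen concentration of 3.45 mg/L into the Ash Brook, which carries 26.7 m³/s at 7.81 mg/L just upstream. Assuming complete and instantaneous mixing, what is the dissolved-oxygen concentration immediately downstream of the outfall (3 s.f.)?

Flow-weighted mixing: C = (Q_r C_r + Q_w C_w)/(Q_r + Q_w)
= (26.7×7.81 + 5.53×3.45)/(26.7 + 5.53) = 227.6/32.23 = 7.062 mg/L.

7.06 mg/L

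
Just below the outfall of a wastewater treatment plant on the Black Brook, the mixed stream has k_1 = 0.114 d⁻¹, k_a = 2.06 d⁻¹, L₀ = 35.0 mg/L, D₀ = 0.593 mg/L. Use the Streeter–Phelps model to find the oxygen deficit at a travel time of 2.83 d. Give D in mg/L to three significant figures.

D ≈ 1.48 mg/L

k_1 L₀/(k_a−k_1) = 0.114×35.0/(2.06−0.114) = 3.990/1.946 = 2.050 mg/L.
e^(−k_1 t) = e^(−0.114×2.830) = 0.7242; e^(−k_a t) = e^(−2.06×2.830) = 0.002939.
D = 2.050 × (0.7242 − 0.002939) + 0.593 × 0.002939 = 1.479 + 0.001743 = 1.481 mg/L.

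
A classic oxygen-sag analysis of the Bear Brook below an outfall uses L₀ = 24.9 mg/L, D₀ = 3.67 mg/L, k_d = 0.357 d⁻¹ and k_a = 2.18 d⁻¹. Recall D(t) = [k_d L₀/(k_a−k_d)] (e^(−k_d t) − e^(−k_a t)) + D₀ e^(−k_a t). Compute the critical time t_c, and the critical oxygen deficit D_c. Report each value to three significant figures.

t_c = [1/(k_a−k_d)] ln[(k_a/k_d)(1 − D₀(k_a−k_d)/(k_d L₀))]
= [1/(2.18−0.357)] ln[(2.18/0.357)(1 − 3.67×1.823/(0.357×24.9))]
= (1/1.823) ln[6.106 × 0.2474] = 0.5485 × ln(1.511) = 0.5485 × 0.4124 = 0.2262 d.
L(t_c) = L₀ e^(−k_d t_c) = 24.9 × 0.9224 = 22.97 mg/L, and at the critical point k_a D_c = k_d L, so D_c = (0.357/2.18) × 22.97 = 3.761 mg/L.

t_c ≈ 0.226 d; D_c ≈ 3.76 mg/L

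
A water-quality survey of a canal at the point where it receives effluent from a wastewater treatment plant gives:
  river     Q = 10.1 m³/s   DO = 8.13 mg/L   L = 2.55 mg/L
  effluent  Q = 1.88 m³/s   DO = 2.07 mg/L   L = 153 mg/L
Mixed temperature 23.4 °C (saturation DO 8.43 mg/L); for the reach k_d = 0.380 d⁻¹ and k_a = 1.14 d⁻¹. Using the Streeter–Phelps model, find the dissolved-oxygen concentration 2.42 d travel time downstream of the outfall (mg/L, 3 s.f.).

Mixed DO = (10.1×8.13 + 1.88×2.07)/(10.1+1.88) = 86.00/11.98 = 7.179 mg/L.
Mixed L₀ = (10.1×2.55 + 1.88×153)/(11.98) = 313.4/11.98 = 26.16 mg/L.
Initial deficit D₀ = C_s − DO₀ = 8.43 − 7.179 = 1.251 mg/L.
D(2.42) = [0.380×26.16/(1.14−0.380)](e^(−0.380×2.42) − e^(−1.14×2.42)) + 1.251 e^(−1.14×2.42)
= 13.08 × (0.3987 − 0.06337) + 1.251 × 0.06337 = 4.465 mg/L.
DO = 8.43 − 4.465 = 3.965 mg/L.

DO ≈ 3.96 mg/L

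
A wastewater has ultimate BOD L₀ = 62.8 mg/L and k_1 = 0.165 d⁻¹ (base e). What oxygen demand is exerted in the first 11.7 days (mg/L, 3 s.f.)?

y_t = L₀(1 − e^(−k_1 t)) = 62.8 × (1 − e^(−0.165×11.7))
= 62.8 × (1 − 0.1451) = 62.8 × 0.8549 = 53.69 mg/L.

y ≈ 53.7 mg/L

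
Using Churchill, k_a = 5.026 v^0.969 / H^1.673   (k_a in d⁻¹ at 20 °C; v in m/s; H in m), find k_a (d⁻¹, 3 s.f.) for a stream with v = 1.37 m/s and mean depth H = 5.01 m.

k_a = 5.026 × 1.37^0.969 / 5.01^1.673 = 5.026 × 1.357 / 14.82 = 0.4601 d⁻¹.

k_a ≈ 0.460 d⁻¹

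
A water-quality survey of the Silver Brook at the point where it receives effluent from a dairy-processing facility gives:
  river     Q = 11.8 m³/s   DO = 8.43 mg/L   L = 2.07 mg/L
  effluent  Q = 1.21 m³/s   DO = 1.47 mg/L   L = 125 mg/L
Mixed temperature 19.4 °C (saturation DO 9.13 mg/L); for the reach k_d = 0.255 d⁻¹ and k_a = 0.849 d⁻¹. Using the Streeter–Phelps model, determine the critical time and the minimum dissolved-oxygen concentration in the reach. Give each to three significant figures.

t_c ≈ 1.58 d; minimum DO ≈ 6.42 mg/L

Mixed DO = (11.8×8.43 + 1.21×1.47)/(11.8+1.21) = 101.3/13.01 = 7.783 mg/L.
Mixed L₀ = (11.8×2.07 + 1.21×125)/(13.01) = 175.7/13.01 = 13.50 mg/L.
Initial deficit D₀ = C_s − DO₀ = 9.13 − 7.783 = 1.347 mg/L.
t_c = (1/0.5940) ln[(0.849/0.255)(1 − 1.347×0.5940/(0.255×13.50))] = 1.684 × ln(2.556) = 1.580 d.
D_c = (0.255/0.849) × 13.50 × e^(−0.255×1.580) = 0.3004 × 13.50 × 0.6684 = 2.711 mg/L.
Minimum DO = 9.13 − 2.711 = 6.419 mg/L.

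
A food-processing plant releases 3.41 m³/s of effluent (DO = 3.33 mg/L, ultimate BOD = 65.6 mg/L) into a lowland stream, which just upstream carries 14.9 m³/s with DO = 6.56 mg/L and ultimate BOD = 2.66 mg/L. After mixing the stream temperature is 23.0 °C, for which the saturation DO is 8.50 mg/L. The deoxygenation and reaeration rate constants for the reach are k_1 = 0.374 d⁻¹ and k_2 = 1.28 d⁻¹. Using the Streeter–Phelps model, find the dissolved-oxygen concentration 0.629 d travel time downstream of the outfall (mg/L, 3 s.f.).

Mixed DO = (14.9×6.56 + 3.41×3.33)/(14.9+3.41) = 109.1/18.31 = 5.958 mg/L.
Mixed L₀ = (14.9×2.66 + 3.41×65.6)/(18.31) = 263.3/18.31 = 14.38 mg/L.
Initial deficit D₀ = C_s − DO₀ = 8.50 − 5.958 = 2.542 mg/L.
D(0.629) = [0.374×14.38/(1.28−0.374)](e^(−0.374×0.629) − e^(−1.28×0.629)) + 2.542 e^(−1.28×0.629)
= 5.937 × (0.7904 − 0.4470) + 2.542 × 0.4470 = 3.175 mg/L.
DO = 8.50 − 3.175 = 5.325 mg/L.

DO ≈ 5.33 mg/L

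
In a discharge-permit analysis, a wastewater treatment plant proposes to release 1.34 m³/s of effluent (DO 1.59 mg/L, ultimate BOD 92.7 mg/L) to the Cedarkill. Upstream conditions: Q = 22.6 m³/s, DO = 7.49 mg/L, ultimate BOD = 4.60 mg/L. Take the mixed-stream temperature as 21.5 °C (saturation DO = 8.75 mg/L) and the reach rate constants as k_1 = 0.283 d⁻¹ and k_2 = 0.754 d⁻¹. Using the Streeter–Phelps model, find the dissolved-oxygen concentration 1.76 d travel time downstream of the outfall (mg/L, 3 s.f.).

DO ≈ 6.37 mg/L

Mixed DO = (22.6×7.49 + 1.34×1.59)/(22.6+1.34) = 171.4/23.94 = 7.160 mg/L.
Mixed L₀ = (22.6×4.60 + 1.34×92.7)/(23.94) = 228.2/23.94 = 9.531 mg/L.
Initial deficit D₀ = C_s − DO₀ = 8.75 − 7.160 = 1.590 mg/L.
D(1.76) = [0.283×9.531/(0.754−0.283)](e^(−0.283×1.76) − e^(−0.754×1.76)) + 1.590 e^(−0.754×1.76)
= 5.727 × (0.6077 − 0.2653) + 1.590 × 0.2653 = 2.383 mg/L.
DO = 8.75 − 2.383 = 6.367 mg/L.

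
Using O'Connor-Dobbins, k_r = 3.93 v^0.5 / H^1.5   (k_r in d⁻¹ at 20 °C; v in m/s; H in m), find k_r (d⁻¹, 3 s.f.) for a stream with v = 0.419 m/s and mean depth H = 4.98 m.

k_r = 3.93 × 0.419^0.5 / 4.98^1.5 = 3.93 × 0.6473 / 11.11 = 0.2289 d⁻¹.

k_r ≈ 0.229 d⁻¹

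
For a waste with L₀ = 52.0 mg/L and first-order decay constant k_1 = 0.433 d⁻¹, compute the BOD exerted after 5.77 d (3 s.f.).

y_t = L₀(1 − e^(−k_1 t)) = 52.0 × (1 − e^(−0.433×5.77))
= 52.0 × (1 − 0.08222) = 52.0 × 0.9178 = 47.72 mg/L.

y ≈ 47.7 mg/L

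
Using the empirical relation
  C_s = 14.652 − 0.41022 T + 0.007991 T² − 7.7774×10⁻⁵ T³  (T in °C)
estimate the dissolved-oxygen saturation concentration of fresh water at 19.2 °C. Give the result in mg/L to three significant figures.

C_s ≈ 9.17 mg/L

C_s = 14.652 − 0.41022×19.2 + 0.007991×19.2² − 7.7774×10⁻⁵×19.2³ = 9.171 mg/L.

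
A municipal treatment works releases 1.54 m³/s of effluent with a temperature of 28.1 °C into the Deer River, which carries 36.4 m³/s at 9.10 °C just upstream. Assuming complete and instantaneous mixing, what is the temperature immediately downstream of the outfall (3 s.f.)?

9.87 °C

Flow-weighted mixing: C = (Q_r C_r + Q_w C_w)/(Q_r + Q_w)
= (36.4×9.10 + 1.54×28.1)/(36.4 + 1.54) = 374.5/37.94 = 9.871 °C.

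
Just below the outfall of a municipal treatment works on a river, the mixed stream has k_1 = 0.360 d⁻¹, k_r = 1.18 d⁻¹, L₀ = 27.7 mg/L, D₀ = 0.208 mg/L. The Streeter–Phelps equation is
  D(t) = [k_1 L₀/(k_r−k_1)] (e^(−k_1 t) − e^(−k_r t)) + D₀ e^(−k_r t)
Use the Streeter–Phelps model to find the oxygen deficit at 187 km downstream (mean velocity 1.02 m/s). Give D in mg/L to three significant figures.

Travel time t = x/v = 187 km / (1.02 m/s) = 187000 m / 1.02 m/s = 183300 s = 2.122 d.
k_1 L₀/(k_r−k_1) = 0.360×27.7/(1.18−0.360) = 9.972/0.8200 = 12.16 mg/L.
e^(−k_1 t) = e^(−0.360×2.122) = 0.4659; e^(−k_r t) = e^(−1.18×2.122) = 0.08177.
D = 12.16 × (0.4659 − 0.08177) + 0.208 × 0.08177 = 4.671 + 0.01701 = 4.688 mg/L.

D ≈ 4.69 mg/L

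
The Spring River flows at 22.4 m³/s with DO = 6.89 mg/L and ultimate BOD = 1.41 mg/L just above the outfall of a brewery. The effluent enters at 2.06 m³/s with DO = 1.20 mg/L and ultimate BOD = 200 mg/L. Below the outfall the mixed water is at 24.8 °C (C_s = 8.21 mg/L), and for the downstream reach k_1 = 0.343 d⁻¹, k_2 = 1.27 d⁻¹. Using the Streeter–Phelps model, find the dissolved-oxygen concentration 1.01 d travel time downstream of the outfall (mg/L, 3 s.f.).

DO ≈ 4.83 mg/L

Mixed DO = (22.4×6.89 + 2.06×1.20)/(22.4+2.06) = 156.8/24.46 = 6.411 mg/L.
Mixed L₀ = (22.4×1.41 + 2.06×200)/(24.46) = 443.6/24.46 = 18.14 mg/L.
Initial deficit D₀ = C_s − DO₀ = 8.21 − 6.411 = 1.799 mg/L.
D(1.01) = [0.343×18.14/(1.27−0.343)](e^(−0.343×1.01) − e^(−1.27×1.01)) + 1.799 e^(−1.27×1.01)
= 6.710 × (0.7072 − 0.2773) + 1.799 × 0.2773 = 3.384 mg/L.
DO = 8.21 − 3.384 = 4.826 mg/L.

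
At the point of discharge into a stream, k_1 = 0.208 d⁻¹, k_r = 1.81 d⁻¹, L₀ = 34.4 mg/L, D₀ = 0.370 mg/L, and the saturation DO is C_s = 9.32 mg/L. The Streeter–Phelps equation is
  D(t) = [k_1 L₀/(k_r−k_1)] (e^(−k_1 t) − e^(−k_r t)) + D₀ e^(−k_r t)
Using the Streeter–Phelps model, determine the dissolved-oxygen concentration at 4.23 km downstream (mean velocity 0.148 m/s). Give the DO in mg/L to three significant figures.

Travel time t = x/v = 4.23 km / (0.148 m/s) = 4230 m / 0.148 m/s = 28580 s = 0.3308 d.
k_1 L₀/(k_r−k_1) = 0.208×34.4/(1.81−0.208) = 7.155/1.602 = 4.466 mg/L.
e^(−k_1 t) = e^(−0.208×0.3308) = 0.9335; e^(−k_r t) = e^(−1.81×0.3308) = 0.5495.
D = 4.466 × (0.9335 − 0.5495) + 0.370 × 0.5495 = 1.715 + 0.2033 = 1.918 mg/L.
DO = C_s − D = 9.32 − 1.918 = 7.402 mg/L.

DO ≈ 7.40 mg/L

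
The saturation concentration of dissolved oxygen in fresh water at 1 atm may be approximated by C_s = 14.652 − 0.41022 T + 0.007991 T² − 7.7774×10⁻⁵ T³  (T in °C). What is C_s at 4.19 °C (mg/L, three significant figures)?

C_s = 14.652 − 0.41022×4.19 + 0.007991×4.19² − 7.7774×10⁻⁵×4.19³ = 13.07 mg/L.

C_s ≈ 13.1 mg/L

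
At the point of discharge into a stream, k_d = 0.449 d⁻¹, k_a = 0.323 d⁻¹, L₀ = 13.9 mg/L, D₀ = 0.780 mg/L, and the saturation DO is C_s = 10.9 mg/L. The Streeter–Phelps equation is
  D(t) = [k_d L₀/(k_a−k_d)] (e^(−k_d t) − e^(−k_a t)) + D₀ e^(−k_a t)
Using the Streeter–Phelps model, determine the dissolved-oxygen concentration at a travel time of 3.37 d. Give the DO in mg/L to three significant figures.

k_d L₀/(k_a−k_d) = 0.449×13.9/(0.323−0.449) = 6.241/-0.1260 = -49.53 mg/L.
e^(−k_d t) = e^(−0.449×3.370) = 0.2202; e^(−k_a t) = e^(−0.323×3.370) = 0.3367.
D = -49.53 × (0.2202 − 0.3367) + 0.780 × 0.3367 = 5.770 + 0.2626 = 6.033 mg/L.
DO = C_s − D = 10.9 − 6.033 = 4.867 mg/L.

DO ≈ 4.87 mg/L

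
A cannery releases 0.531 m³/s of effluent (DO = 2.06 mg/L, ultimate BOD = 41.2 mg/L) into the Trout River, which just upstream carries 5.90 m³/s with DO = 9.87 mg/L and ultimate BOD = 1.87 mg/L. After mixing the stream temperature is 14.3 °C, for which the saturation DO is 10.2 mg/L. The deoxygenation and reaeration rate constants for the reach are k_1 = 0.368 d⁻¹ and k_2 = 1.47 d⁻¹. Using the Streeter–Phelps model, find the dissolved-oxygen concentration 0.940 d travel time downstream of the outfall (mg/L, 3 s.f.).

Mixed DO = (5.90×9.87 + 0.531×2.06)/(5.90+0.531) = 59.33/6.431 = 9.225 mg/L.
Mixed L₀ = (5.90×1.87 + 0.531×41.2)/(6.431) = 32.91/6.431 = 5.117 mg/L.
Initial deficit D₀ = C_s − DO₀ = 10.2 − 9.225 = 0.9749 mg/L.
D(0.940) = [0.368×5.117/(1.47−0.368)](e^(−0.368×0.940) − e^(−1.47×0.940)) + 0.9749 e^(−1.47×0.940)
= 1.709 × (0.7076 − 0.2511) + 0.9749 × 0.2511 = 1.025 mg/L.
DO = 10.2 − 1.025 = 9.175 mg/L.

DO ≈ 9.18 mg/L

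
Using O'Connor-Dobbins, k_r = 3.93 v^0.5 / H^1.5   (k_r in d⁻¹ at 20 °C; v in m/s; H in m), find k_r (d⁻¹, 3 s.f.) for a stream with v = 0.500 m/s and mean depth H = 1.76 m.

k_r ≈ 1.19 d⁻¹

k_r = 3.93 × 0.500^0.5 / 1.76^1.5 = 3.93 × 0.7071 / 2.335 = 1.190 d⁻¹.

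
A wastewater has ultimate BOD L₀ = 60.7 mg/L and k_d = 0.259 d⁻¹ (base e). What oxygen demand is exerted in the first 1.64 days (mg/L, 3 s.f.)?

y ≈ 21.0 mg/L

y_t = L₀(1 − e^(−k_d t)) = 60.7 × (1 − e^(−0.259×1.64))
= 60.7 × (1 − 0.6539) = 60.7 × 0.3461 = 21.01 mg/L.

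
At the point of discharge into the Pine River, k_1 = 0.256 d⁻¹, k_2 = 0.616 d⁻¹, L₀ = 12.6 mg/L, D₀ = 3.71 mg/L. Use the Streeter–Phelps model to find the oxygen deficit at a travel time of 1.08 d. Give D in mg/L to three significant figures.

D ≈ 4.10 mg/L

k_1 L₀/(k_2−k_1) = 0.256×12.6/(0.616−0.256) = 3.226/0.3600 = 8.960 mg/L.
e^(−k_1 t) = e^(−0.256×1.080) = 0.7584; e^(−k_2 t) = e^(−0.616×1.080) = 0.5141.
D = 8.960 × (0.7584 − 0.5141) + 3.71 × 0.5141 = 2.189 + 1.907 = 4.097 mg/L.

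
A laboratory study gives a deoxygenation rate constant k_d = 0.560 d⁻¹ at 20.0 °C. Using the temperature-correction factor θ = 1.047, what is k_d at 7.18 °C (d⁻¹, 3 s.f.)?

k_d ≈ 0.311 d⁻¹

k_d(T₂) = k_d(T₁) · θ^(T₂−T₁) = 0.560 × 1.047^(7.18−20.0)
= 0.560 × 1.047^-12.8 = 0.560 × 0.5550 = 0.3108 d⁻¹.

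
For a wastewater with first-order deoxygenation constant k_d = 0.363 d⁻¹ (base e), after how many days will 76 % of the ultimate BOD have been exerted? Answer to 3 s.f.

t ≈ 3.93 d

y/L₀ = 1 − e^(−k_d t) = 0.76 ⇒ e^(−k_d t) = 0.240
t = −ln(0.240) / 0.363 = 1.427 / 0.363 = 3.931 d.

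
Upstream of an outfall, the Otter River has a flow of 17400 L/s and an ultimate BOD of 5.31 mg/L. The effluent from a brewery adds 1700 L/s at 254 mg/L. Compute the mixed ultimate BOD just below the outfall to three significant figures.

27.4 mg/L

Flow-weighted mixing: C = (Q_r C_r + Q_w C_w)/(Q_r + Q_w)
= (17400×5.31 + 1700×254)/(17400 + 1700) = 524200/19100 = 27.44 mg/L.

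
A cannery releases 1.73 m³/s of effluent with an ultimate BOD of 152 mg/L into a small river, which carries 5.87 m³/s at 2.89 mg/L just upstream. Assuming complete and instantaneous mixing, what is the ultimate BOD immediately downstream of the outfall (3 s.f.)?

Flow-weighted mixing: C = (Q_r C_r + Q_w C_w)/(Q_r + Q_w)
= (5.87×2.89 + 1.73×152)/(5.87 + 1.73) = 279.9/7.600 = 36.83 mg/L.

36.8 mg/L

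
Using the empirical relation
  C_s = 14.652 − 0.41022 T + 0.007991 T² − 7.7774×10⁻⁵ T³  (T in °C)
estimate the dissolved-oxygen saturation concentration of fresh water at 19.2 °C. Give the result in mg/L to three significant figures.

C_s = 14.652 − 0.41022×19.2 + 0.007991×19.2² − 7.7774×10⁻⁵×19.2³ = 9.171 mg/L.

C_s ≈ 9.17 mg/L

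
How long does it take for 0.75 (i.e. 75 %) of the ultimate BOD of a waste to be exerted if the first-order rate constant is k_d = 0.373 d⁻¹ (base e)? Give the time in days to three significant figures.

t ≈ 3.72 d

y/L₀ = 1 − e^(−k_d t) = 0.75 ⇒ e^(−k_d t) = 0.250
t = −ln(0.250) / 0.373 = 1.386 / 0.373 = 3.717 d.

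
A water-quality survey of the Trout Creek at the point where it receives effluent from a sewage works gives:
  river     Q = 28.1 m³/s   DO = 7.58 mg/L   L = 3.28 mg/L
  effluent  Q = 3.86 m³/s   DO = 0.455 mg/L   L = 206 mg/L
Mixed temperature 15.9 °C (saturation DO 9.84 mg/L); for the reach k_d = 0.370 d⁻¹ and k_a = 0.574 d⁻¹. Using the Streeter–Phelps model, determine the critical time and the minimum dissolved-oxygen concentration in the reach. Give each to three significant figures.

Mixed DO = (28.1×7.58 + 3.86×0.455)/(28.1+3.86) = 214.8/31.96 = 6.719 mg/L.
Mixed L₀ = (28.1×3.28 + 3.86×206)/(31.96) = 887.3/31.96 = 27.76 mg/L.
Initial deficit D₀ = C_s − DO₀ = 9.84 − 6.719 = 3.121 mg/L.
t_c = (1/0.2040) ln[(0.574/0.370)(1 − 3.121×0.2040/(0.370×27.76))] = 4.902 × ln(1.455) = 1.839 d.
D_c = (0.370/0.574) × 27.76 × e^(−0.370×1.839) = 0.6446 × 27.76 × 0.5064 = 9.063 mg/L.
Minimum DO = 9.84 − 9.063 = 0.7772 mg/L.

t_c ≈ 1.84 d; minimum DO ≈ 0.777 mg/L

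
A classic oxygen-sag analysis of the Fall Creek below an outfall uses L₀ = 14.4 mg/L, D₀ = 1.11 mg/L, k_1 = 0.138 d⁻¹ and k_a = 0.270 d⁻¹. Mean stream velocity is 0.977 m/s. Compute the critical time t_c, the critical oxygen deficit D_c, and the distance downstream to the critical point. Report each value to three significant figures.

t_c = [1/(k_a−k_1)] ln[(k_a/k_1)(1 − D₀(k_a−k_1)/(k_1 L₀))]
= [1/(0.270−0.138)] ln[(0.270/0.138)(1 − 1.11×0.1320/(0.138×14.4))]
= (1/0.1320) ln[1.957 × 0.9263] = 7.576 × ln(1.812) = 7.576 × 0.5946 = 4.504 d.
D_c = (k_1/k_a) L₀ e^(−k_1 t_c) = (0.138/0.270) × 14.4 × e^(−0.138×4.504) = 0.5111 × 14.4 × 0.5371 = 3.953 mg/L.
x_c = v t_c = 0.977 m/s × 4.504 d × 86400 s/d = 380200 m ≈ 380 km.

t_c ≈ 4.50 d; D_c ≈ 3.95 mg/L; x_c ≈ 380 km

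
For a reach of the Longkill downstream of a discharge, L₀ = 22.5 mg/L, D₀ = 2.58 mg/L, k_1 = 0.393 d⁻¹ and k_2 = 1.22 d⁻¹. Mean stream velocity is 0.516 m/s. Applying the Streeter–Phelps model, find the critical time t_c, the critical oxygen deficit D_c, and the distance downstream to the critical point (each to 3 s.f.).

t_c ≈ 1.04 d; D_c ≈ 4.82 mg/L; x_c ≈ 46.2 km

At the critical point dD/dt = 0, so k_1 L₀ e^(−k_1 t) = k_2 D. Substituting D(t) from the Streeter–Phelps equation and solving for t gives
t_c = ln[(k_2/k_1)(1 − D₀(k_2−k_1)/(k_1 L₀))] / (k_2−k_1).
Here k_2−k_1 = 0.8270 d⁻¹ and 1 − D₀(k_2−k_1)/(k_1 L₀) = 1 − 2.58×0.8270/(0.393×22.5) = 0.7587, so
t_c = ln(3.104 × 0.7587) / 0.8270 = 0.8567 / 0.8270 = 1.036 d.
L(t_c) = L₀ e^(−k_1 t_c) = 22.5 × 0.6656 = 14.98 mg/L, and at the critical point k_2 D_c = k_1 L, so D_c = (0.393/1.22) × 14.98 = 4.824 mg/L.
x_c = v t_c = 0.516 m/s × 1.036 d × 86400 s/d = 46180 m ≈ 46.2 km.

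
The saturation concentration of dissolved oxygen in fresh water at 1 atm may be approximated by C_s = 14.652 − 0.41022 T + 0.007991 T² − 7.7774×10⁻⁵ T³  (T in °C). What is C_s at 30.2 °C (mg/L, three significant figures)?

C_s = 14.652 − 0.41022×30.2 + 0.007991×30.2² − 7.7774×10⁻⁵×30.2³ = 7.409 mg/L.

C_s ≈ 7.41 mg/L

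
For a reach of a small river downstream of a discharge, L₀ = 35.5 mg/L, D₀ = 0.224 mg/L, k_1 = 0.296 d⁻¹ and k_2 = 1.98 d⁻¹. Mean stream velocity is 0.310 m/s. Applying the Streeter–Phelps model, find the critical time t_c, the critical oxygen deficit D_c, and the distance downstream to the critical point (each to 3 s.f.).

At the critical point dD/dt = 0, so k_1 L₀ e^(−k_1 t) = k_2 D. Substituting D(t) from the Streeter–Phelps equation and solving for t gives
t_c = ln[(k_2/k_1)(1 − D₀(k_2−k_1)/(k_1 L₀))] / (k_2−k_1).
Here k_2−k_1 = 1.684 d⁻¹ and 1 − D₀(k_2−k_1)/(k_1 L₀) = 1 − 0.224×1.684/(0.296×35.5) = 0.9641, so
t_c = ln(6.689 × 0.9641) / 1.684 = 1.864 / 1.684 = 1.107 d.
L(t_c) = L₀ e^(−k_1 t_c) = 35.5 × 0.7206 = 25.58 mg/L, and at the critical point k_2 D_c = k_1 L, so D_c = (0.296/1.98) × 25.58 = 3.824 mg/L.
x_c = v t_c = 0.310 m/s × 1.107 d × 86400 s/d = 29650 m ≈ 29.6 km.

t_c ≈ 1.11 d; D_c ≈ 3.82 mg/L; x_c ≈ 29.6 km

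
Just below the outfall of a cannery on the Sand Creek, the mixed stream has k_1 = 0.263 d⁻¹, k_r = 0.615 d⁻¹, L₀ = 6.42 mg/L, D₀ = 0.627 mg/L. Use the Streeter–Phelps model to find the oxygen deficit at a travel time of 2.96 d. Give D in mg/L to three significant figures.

D ≈ 1.53 mg/L

k_1 L₀/(k_r−k_1) = 0.263×6.42/(0.615−0.263) = 1.688/0.3520 = 4.797 mg/L.
e^(−k_1 t) = e^(−0.263×2.960) = 0.4591; e^(−k_r t) = e^(−0.615×2.960) = 0.1620.
D = 4.797 × (0.4591 − 0.1620) + 0.627 × 0.1620 = 1.425 + 0.1015 = 1.527 mg/L.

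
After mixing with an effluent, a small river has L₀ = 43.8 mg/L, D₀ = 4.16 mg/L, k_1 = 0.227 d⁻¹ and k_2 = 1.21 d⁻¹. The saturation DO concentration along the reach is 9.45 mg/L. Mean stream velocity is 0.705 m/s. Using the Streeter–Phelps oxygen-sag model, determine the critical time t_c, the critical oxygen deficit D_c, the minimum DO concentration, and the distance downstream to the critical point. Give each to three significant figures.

t_c ≈ 1.16 d; D_c ≈ 6.31 mg/L; min DO ≈ 3.14 mg/L; x_c ≈ 70.9 km

t_c = [1/(k_2−k_1)] ln[(k_2/k_1)(1 − D₀(k_2−k_1)/(k_1 L₀))]
= [1/(1.21−0.227)] ln[(1.21/0.227)(1 − 4.16×0.9830/(0.227×43.8))]
= (1/0.9830) ln[5.330 × 0.5887] = 1.017 × ln(3.138) = 1.017 × 1.144 = 1.163 d.
L(t_c) = L₀ e^(−k_1 t_c) = 43.8 × 0.7679 = 33.63 mg/L, and at the critical point k_2 D_c = k_1 L, so D_c = (0.227/1.21) × 33.63 = 6.310 mg/L.
Minimum DO = C_s − D_c = 9.45 − 6.310 = 3.140 mg/L.
x_c = v t_c = 0.705 m/s × 1.163 d × 86400 s/d = 70860 m ≈ 70.9 km.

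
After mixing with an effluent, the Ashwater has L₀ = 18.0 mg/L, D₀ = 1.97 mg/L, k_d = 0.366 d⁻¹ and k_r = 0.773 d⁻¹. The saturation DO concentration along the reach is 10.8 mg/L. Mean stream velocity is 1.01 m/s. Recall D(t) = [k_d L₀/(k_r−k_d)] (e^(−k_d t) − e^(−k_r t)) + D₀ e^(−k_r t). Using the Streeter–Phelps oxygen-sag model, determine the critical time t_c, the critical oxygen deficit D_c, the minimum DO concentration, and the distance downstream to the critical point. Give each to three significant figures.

t_c = [1/(k_r−k_d)] ln[(k_r/k_d)(1 − D₀(k_r−k_d)/(k_d L₀))]
= [1/(0.773−0.366)] ln[(0.773/0.366)(1 − 1.97×0.4070/(0.366×18.0))]
= (1/0.4070) ln[2.112 × 0.8783] = 2.457 × ln(1.855) = 2.457 × 0.6179 = 1.518 d.
D_c = (k_d/k_r) L₀ e^(−k_d t_c) = (0.366/0.773) × 18.0 × e^(−0.366×1.518) = 0.4735 × 18.0 × 0.5737 = 4.890 mg/L.
Minimum DO = C_s − D_c = 10.8 − 4.890 = 5.910 mg/L.
x_c = v t_c = 1.01 m/s × 1.518 d × 86400 s/d = 132500 m ≈ 132 km.

t_c ≈ 1.52 d; D_c ≈ 4.89 mg/L; min DO ≈ 5.91 mg/L; x_c ≈ 132 km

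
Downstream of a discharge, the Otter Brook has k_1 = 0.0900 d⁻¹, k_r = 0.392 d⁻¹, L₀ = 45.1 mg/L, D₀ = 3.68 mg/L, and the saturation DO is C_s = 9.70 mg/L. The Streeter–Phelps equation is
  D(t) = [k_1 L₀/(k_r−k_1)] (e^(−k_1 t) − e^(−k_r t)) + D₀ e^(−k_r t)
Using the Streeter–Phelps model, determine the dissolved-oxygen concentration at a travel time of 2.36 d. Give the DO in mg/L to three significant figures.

k_1 L₀/(k_r−k_1) = 0.0900×45.1/(0.392−0.0900) = 4.059/0.3020 = 13.44 mg/L.
e^(−k_1 t) = e^(−0.0900×2.360) = 0.8086; e^(−k_r t) = e^(−0.392×2.360) = 0.3965.
D = 13.44 × (0.8086 − 0.3965) + 3.68 × 0.3965 = 5.540 + 1.459 = 6.999 mg/L.
DO = C_s − D = 9.70 − 6.999 = 2.701 mg/L.

DO ≈ 2.70 mg/L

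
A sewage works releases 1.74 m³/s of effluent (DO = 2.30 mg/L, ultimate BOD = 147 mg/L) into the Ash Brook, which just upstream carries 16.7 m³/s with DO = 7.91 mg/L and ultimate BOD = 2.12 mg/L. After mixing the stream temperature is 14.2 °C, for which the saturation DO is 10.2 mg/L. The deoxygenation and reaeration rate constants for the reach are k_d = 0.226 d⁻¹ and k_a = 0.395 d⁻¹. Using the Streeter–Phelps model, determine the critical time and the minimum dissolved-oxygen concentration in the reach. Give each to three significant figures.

t_c ≈ 2.46 d; minimum DO ≈ 5.01 mg/L

Mixed DO = (16.7×7.91 + 1.74×2.30)/(16.7+1.74) = 136.1/18.44 = 7.381 mg/L.
Mixed L₀ = (16.7×2.12 + 1.74×147)/(18.44) = 291.2/18.44 = 15.79 mg/L.
Initial deficit D₀ = C_s − DO₀ = 10.2 − 7.381 = 2.819 mg/L.
t_c = (1/0.1690) ln[(0.395/0.226)(1 − 2.819×0.1690/(0.226×15.79))] = 5.917 × ln(1.514) = 2.456 d.
D_c = (0.226/0.395) × 15.79 × e^(−0.226×2.456) = 0.5722 × 15.79 × 0.5741 = 5.186 mg/L.
Minimum DO = 10.2 − 5.186 = 5.014 mg/L.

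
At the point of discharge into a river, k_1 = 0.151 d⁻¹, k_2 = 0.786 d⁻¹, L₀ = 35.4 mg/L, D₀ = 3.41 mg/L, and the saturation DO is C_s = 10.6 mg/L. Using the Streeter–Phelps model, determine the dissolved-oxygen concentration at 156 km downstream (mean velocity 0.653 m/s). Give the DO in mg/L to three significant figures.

DO ≈ 5.63 mg/L

Travel time t = x/v = 156 km / (0.653 m/s) = 156000 m / 0.653 m/s = 238900 s = 2.765 d.
k_1 L₀/(k_2−k_1) = 0.151×35.4/(0.786−0.151) = 5.345/0.6350 = 8.418 mg/L.
e^(−k_1 t) = e^(−0.151×2.765) = 0.6587; e^(−k_2 t) = e^(−0.786×2.765) = 0.1138.
D = 8.418 × (0.6587 − 0.1138) + 3.41 × 0.1138 = 4.587 + 0.3881 = 4.975 mg/L.
DO = C_s − D = 10.6 − 4.975 = 5.625 mg/L.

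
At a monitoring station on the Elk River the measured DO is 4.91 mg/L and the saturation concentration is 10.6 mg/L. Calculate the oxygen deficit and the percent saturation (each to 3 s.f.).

D = C_s − C = 10.6 − 4.91 = 5.69 mg/L.
% saturation = 4.91/10.6 × 100 = 46.3 %.

D ≈ 5.69 mg/L; 46.3 % saturation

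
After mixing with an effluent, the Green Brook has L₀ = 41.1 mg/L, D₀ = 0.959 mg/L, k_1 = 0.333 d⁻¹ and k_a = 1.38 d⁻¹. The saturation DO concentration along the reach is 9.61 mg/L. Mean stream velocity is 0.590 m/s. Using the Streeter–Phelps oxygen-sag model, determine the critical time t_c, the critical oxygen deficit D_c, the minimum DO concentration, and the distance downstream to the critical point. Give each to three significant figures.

t_c = [1/(k_a−k_1)] ln[(k_a/k_1)(1 − D₀(k_a−k_1)/(k_1 L₀))]
= [1/(1.38−0.333)] ln[(1.38/0.333)(1 − 0.959×1.047/(0.333×41.1))]
= (1/1.047) ln[4.144 × 0.9266] = 0.9551 × ln(3.840) = 0.9551 × 1.346 = 1.285 d.
L(t_c) = L₀ e^(−k_1 t_c) = 41.1 × 0.6519 = 26.79 mg/L, and at the critical point k_a D_c = k_1 L, so D_c = (0.333/1.38) × 26.79 = 6.465 mg/L.
Minimum DO = C_s − D_c = 9.61 − 6.465 = 3.145 mg/L.
x_c = v t_c = 0.590 m/s × 1.285 d × 86400 s/d = 65510 m ≈ 65.5 km.

t_c ≈ 1.29 d; D_c ≈ 6.46 mg/L; min DO ≈ 3.15 mg/L; x_c ≈ 65.5 km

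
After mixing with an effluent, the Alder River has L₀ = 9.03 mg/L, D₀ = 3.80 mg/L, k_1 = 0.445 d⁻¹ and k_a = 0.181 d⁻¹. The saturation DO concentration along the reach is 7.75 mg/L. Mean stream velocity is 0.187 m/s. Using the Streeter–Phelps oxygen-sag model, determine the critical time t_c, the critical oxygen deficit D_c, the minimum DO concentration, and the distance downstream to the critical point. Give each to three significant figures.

t_c ≈ 2.56 d; D_c ≈ 7.10 mg/L; min DO ≈ 0.654 mg/L; x_c ≈ 41.4 km

With k_a/k_1 = 0.4067 and 1 − D₀(k_a−k_1)/(k_1 L₀) = 1.250,
t_c = ln(0.4067 × 1.250) / (0.181 − 0.445) = ln(0.5083) / -0.2640 = -0.6767/-0.2640 = 2.563 d.
L(t_c) = L₀ e^(−k_1 t_c) = 9.03 × 0.3196 = 2.886 mg/L, and at the critical point k_a D_c = k_1 L, so D_c = (0.445/0.181) × 2.886 = 7.096 mg/L.
Minimum DO = C_s − D_c = 7.75 − 7.096 = 0.6545 mg/L.
x_c = v t_c = 0.187 m/s × 2.563 d × 86400 s/d = 41410 m ≈ 41.4 km.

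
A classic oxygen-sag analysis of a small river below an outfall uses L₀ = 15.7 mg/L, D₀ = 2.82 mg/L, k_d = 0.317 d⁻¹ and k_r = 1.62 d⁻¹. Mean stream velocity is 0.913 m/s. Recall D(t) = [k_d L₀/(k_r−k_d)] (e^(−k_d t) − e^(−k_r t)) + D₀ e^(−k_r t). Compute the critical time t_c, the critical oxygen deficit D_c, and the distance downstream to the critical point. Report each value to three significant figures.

t_c ≈ 0.223 d; D_c ≈ 2.86 mg/L; x_c ≈ 17.6 km

At the critical point dD/dt = 0, so k_d L₀ e^(−k_d t) = k_r D. Substituting D(t) from the Streeter–Phelps equation and solving for t gives
t_c = ln[(k_r/k_d)(1 − D₀(k_r−k_d)/(k_d L₀))] / (k_r−k_d).
Here k_r−k_d = 1.303 d⁻¹ and 1 − D₀(k_r−k_d)/(k_d L₀) = 1 − 2.82×1.303/(0.317×15.7) = 0.2617, so
t_c = ln(5.110 × 0.2617) / 1.303 = 0.2907 / 1.303 = 0.2231 d.
D_c = (k_d/k_r) L₀ e^(−k_d t_c) = (0.317/1.62) × 15.7 × e^(−0.317×0.2231) = 0.1957 × 15.7 × 0.9317 = 2.862 mg/L.
x_c = v t_c = 0.913 m/s × 0.2231 d × 86400 s/d = 17600 m ≈ 17.6 km.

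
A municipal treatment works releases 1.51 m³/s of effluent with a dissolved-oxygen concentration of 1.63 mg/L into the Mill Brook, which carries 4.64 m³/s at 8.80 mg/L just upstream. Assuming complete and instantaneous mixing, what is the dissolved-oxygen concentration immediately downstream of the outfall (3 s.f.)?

Flow-weighted mixing: C = (Q_r C_r + Q_w C_w)/(Q_r + Q_w)
= (4.64×8.80 + 1.51×1.63)/(4.64 + 1.51) = 43.29/6.150 = 7.040 mg/L.

7.04 mg/L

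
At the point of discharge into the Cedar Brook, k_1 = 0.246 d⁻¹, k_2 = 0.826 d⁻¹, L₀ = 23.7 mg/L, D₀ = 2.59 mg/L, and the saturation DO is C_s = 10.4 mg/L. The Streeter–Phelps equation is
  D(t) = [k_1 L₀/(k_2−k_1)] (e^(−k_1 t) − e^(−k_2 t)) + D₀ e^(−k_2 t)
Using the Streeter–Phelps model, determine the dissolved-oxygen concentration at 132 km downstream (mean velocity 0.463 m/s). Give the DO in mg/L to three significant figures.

DO ≈ 6.42 mg/L

Travel time t = x/v = 132 km / (0.463 m/s) = 132000 m / 0.463 m/s = 285100 s = 3.300 d.
k_1 L₀/(k_2−k_1) = 0.246×23.7/(0.826−0.246) = 5.830/0.5800 = 10.05 mg/L.
e^(−k_1 t) = e^(−0.246×3.300) = 0.4441; e^(−k_2 t) = e^(−0.826×3.300) = 0.06551.
D = 10.05 × (0.4441 − 0.06551) + 2.59 × 0.06551 = 3.806 + 0.1697 = 3.975 mg/L.
DO = C_s − D = 10.4 − 3.975 = 6.425 mg/L.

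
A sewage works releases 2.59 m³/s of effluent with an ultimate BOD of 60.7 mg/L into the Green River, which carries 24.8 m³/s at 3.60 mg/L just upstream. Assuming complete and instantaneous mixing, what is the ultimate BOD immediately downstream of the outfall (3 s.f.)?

Flow-weighted mixing: C = (Q_r C_r + Q_w C_w)/(Q_r + Q_w)
= (24.8×3.60 + 2.59×60.7)/(24.8 + 2.59) = 246.5/27.39 = 8.999 mg/L.

9.00 mg/L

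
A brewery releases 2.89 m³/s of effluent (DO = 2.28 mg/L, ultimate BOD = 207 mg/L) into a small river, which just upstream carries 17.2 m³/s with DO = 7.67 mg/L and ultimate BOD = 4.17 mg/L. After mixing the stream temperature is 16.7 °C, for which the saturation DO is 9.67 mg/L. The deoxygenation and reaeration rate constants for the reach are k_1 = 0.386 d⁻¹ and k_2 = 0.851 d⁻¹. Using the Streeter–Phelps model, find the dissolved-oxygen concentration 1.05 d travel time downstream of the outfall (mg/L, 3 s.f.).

DO ≈ 1.40 mg/L

Mixed DO = (17.2×7.67 + 2.89×2.28)/(17.2+2.89) = 138.5/20.09 = 6.895 mg/L.
Mixed L₀ = (17.2×4.17 + 2.89×207)/(20.09) = 670.0/20.09 = 33.35 mg/L.
Initial deficit D₀ = C_s − DO₀ = 9.67 − 6.895 = 2.775 mg/L.
D(1.05) = [0.386×33.35/(0.851−0.386)](e^(−0.386×1.05) − e^(−0.851×1.05)) + 2.775 e^(−0.851×1.05)
= 27.68 × (0.6668 − 0.4092) + 2.775 × 0.4092 = 8.266 mg/L.
DO = 9.67 − 8.266 = 1.404 mg/L.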